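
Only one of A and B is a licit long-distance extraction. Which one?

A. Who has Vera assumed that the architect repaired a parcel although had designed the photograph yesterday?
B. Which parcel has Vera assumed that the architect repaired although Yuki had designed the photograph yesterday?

B

In A, the wh-phrase is extracted from inside an adjunct island (introduced by "although"), which blocks movement.
In B, the extraction path crosses only that-complement boundaries, which are transparent.
So B is grammatical.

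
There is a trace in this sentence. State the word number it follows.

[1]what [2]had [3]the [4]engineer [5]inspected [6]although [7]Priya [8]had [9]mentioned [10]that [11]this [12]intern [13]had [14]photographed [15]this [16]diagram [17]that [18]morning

5

The displaced element is "what" (word 1).
It functions as the direct object of "inspected", so the gap sits immediately after word 5 ("inspected").
Base order: The engineer had inspected what although Priya had mentioned that this intern had photographed this diagram that morning.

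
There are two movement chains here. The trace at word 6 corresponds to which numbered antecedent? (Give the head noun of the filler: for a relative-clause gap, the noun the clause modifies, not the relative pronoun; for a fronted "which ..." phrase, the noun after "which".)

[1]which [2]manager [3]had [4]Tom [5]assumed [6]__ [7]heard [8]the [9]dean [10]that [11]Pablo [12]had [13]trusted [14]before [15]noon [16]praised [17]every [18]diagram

The marked gap is the subject of "heard".
Its filler is the fronted wh-phrase "which manager", at word 2.
(The other dependency links word 9 to a gap after word 13.)

2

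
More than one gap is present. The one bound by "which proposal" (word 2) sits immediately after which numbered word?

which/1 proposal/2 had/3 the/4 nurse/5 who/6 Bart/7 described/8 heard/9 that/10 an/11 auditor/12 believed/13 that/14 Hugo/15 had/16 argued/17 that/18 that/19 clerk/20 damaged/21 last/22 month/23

21

The displaced element is "which proposal" (word 2).
It is linked across 3 clause boundaries (that → that → that).
It functions as the direct object of "damaged", so the gap sits immediately after word 21 ("damaged").
Base order: The nurse who Bart described had heard that an auditor believed that Hugo had argued that that clerk damaged which proposal last month.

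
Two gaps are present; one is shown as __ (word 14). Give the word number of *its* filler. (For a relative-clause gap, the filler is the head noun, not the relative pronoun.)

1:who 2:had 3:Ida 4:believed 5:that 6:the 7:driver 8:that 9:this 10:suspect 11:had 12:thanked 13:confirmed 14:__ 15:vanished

1

The marked gap is the subject of "vanished".
Its filler is the fronted wh-phrase "who", at word 1.
(The other dependency links word 7 to a gap after word 12.)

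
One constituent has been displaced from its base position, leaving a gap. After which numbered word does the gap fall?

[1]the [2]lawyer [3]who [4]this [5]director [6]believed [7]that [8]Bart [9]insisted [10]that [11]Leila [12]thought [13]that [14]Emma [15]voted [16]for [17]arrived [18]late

The displaced element is "the lawyer" (word 2).
It is linked across 3 clause boundaries (that → that → that).
It functions as the object of the preposition "for" of "voted", so the gap sits immediately after word 16 ("for").
Base order: This director believed that Bart insisted that Leila thought that Emma voted for the lawyer.

16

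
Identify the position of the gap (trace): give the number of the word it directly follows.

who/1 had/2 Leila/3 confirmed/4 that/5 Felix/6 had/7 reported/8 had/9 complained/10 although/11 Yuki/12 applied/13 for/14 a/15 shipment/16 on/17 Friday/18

8

The displaced element is "who" (word 1).
It is linked across 2 clause boundaries (that → Ø).
It functions as the subject of "complained", so the gap sits immediately after word 8 ("reported").
Base order: Leila had confirmed that Felix had reported that who had complained although Yuki applied for a shipment on Friday.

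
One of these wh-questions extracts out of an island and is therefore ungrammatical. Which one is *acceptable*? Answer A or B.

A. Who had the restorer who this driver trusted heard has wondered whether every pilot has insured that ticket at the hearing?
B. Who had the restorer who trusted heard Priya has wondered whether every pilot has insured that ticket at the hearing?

In B, the wh-phrase is extracted from inside a complex-NP island (relative clause) (introduced by "who"), which blocks movement.
In A, the extraction path crosses only that-complement boundaries, which are transparent.
So A is grammatical.

A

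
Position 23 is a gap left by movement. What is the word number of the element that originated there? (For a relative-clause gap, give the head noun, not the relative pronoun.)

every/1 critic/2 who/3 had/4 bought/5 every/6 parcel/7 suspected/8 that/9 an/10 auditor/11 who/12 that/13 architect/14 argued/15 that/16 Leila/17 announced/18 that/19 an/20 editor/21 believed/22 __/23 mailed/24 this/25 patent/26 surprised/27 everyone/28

The gap at 23 is the subject of "mailed", inside a relative clause.
The relative pronoun is "who" (word 12); it is bound by the head noun immediately before it.
Its filler is the head noun "auditor", at word 11.

11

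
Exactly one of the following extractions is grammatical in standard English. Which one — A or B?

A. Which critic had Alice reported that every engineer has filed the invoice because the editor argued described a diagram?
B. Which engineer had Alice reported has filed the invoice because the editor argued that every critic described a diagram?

B

In A, the wh-phrase is extracted from inside an adjunct island (introduced by "because"), which blocks movement.
In B, the extraction path crosses only that-complement boundaries, which are transparent.
So B is grammatical.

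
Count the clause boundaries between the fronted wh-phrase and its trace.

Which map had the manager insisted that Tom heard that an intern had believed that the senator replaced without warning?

"which map" is extracted from the object of "replaced".
Boundaries crossed, outermost first: [that], [that], [that] — 3 in total.

3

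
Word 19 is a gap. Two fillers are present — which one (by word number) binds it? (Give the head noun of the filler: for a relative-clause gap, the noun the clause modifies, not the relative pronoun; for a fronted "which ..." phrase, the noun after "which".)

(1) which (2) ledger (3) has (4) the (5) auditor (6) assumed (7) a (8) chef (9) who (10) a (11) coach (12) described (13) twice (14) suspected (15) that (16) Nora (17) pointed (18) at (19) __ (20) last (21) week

2

The marked gap is the object of the preposition "at" of "pointed".
Its filler is the fronted wh-phrase "which ledger", at word 2.
(The other dependency links word 8 to a gap after word 12.)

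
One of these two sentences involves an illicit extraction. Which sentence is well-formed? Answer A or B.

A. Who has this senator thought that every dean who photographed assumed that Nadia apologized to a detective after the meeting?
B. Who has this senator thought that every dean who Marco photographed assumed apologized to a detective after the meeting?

B

In A, the wh-phrase is extracted from inside a complex-NP island (relative clause) (introduced by "who"), which blocks movement.
In B, the extraction path crosses only that-complement boundaries, which are transparent.
So B is grammatical.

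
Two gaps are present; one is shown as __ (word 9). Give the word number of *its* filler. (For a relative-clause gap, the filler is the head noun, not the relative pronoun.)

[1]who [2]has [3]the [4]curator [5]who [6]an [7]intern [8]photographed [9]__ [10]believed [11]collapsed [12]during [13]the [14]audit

4

The marked gap is inside the relative clause, the direct object of "photographed".
Its filler is the head noun "curator" (via "who"), at word 4.
(The other dependency links word 1 to a gap after word 10.)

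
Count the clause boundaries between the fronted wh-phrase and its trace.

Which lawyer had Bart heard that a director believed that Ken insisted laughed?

"which lawyer" is extracted from the subject of "laughed".
Boundaries crossed, outermost first: [that], [that], [Ø] — 3 in total.

3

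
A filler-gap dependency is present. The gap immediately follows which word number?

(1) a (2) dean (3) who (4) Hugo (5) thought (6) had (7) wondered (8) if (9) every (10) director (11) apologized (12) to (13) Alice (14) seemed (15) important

5

The displaced element is "a dean" (word 2).
It is linked across 1 clause boundary (Ø).
It functions as the subject of "wondered", so the gap sits immediately after word 5 ("thought").
Base order: Hugo thought that a dean had wondered if every director apologized to Alice.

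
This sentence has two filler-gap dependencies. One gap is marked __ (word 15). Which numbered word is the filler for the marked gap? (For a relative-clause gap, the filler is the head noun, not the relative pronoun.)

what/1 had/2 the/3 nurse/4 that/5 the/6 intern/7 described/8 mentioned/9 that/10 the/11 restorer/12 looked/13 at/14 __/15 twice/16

The marked gap is the object of the preposition "at" of "looked".
Its filler is the fronted wh-phrase "what", at word 1.
(The other dependency links word 4 to a gap after word 8.)

1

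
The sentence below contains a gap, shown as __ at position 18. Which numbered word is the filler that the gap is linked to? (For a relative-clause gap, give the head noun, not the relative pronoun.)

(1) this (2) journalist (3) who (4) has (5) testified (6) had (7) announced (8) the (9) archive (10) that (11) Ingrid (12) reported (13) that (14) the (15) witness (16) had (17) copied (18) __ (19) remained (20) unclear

The gap at 18 is the object of "copied", inside a relative clause.
The relative pronoun is "that" (word 10); it is bound by the head noun immediately before it.
Its filler is the head noun "archive", at word 9.

9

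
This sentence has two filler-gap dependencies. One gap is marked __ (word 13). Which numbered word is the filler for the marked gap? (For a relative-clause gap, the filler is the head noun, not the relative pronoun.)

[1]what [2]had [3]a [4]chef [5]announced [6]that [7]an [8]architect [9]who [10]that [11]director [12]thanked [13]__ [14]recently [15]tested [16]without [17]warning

8

The marked gap is inside the relative clause, the direct object of "thanked".
Its filler is the head noun "architect" (via "who"), at word 8.
(The other dependency links word 1 to a gap after word 15.)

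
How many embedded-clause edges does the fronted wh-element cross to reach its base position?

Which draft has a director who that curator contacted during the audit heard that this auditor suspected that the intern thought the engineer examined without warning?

"which draft" is extracted from the object of "examined".
Boundaries crossed, outermost first: [that], [that], [Ø] — 3 in total.

3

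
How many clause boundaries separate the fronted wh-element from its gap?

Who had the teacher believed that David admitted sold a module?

"who" is extracted from the subject of "sold".
Boundaries crossed, outermost first: [that], [Ø] — 2 in total.

2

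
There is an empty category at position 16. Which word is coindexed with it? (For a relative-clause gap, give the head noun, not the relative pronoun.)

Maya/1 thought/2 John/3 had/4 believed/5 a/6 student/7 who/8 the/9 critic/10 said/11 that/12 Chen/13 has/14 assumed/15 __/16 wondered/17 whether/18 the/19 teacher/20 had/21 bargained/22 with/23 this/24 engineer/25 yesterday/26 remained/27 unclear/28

7

The gap at 16 is the subject of "wondered", inside a relative clause.
The relative pronoun is "who" (word 8); it is bound by the head noun immediately before it.
Its filler is the head noun "student", at word 7.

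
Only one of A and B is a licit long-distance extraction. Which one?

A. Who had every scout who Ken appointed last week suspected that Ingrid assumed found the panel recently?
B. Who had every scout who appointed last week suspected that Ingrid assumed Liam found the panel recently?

In B, the wh-phrase is extracted from inside a complex-NP island (relative clause) (introduced by "who"), which blocks movement.
In A, the extraction path crosses only that-complement boundaries, which are transparent.
So A is grammatical.

A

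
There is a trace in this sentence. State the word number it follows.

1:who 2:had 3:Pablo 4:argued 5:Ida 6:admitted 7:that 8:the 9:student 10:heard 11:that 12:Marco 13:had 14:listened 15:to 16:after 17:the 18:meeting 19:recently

15

The displaced element is "who" (word 1).
It is linked across 3 clause boundaries (Ø → that → that).
It functions as the object of the preposition "to" of "listened", so the gap sits immediately after word 15 ("to").
Base order: Pablo had argued Ida admitted that the student heard that Marco had listened to who after the meeting recently.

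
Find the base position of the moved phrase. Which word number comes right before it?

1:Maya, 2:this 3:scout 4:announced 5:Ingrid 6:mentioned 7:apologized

6

The displaced element is "Maya" (word 1).
It is linked across 2 clause boundaries (Ø → Ø).
It functions as the subject of "apologized", so the gap sits immediately after word 6 ("mentioned").
Base order: This scout announced Ingrid mentioned that Maya apologized.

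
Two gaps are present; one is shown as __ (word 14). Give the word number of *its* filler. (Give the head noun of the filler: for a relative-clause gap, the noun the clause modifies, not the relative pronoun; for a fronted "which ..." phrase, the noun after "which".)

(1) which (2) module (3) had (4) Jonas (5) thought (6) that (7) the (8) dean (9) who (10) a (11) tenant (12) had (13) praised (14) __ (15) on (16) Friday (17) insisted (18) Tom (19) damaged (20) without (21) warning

8

The marked gap is inside the relative clause, the direct object of "praised".
Its filler is the head noun "dean" (via "who"), at word 8.
(The other dependency links word 2 to a gap after word 19.)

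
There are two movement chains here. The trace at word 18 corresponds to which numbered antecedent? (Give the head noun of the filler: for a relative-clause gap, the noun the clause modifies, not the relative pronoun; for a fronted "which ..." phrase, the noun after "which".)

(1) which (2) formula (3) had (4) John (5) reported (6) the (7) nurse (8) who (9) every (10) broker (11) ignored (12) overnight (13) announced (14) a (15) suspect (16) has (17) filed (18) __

2

The marked gap is the direct object of "filed".
Its filler is the fronted wh-phrase "which formula", at word 2.
(The other dependency links word 7 to a gap after word 11.)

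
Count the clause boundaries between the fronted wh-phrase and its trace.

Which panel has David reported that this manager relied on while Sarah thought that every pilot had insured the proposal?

"which panel" is extracted from the PP object of "relied".
Boundaries crossed, outermost first: [that] — 1 in total.

1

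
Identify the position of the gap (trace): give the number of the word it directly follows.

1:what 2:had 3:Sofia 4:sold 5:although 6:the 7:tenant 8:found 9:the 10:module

The displaced element is "what" (word 1).
It functions as the direct object of "sold", so the gap sits immediately after word 4 ("sold").
Base order: Sofia had sold what although the tenant found the module.

4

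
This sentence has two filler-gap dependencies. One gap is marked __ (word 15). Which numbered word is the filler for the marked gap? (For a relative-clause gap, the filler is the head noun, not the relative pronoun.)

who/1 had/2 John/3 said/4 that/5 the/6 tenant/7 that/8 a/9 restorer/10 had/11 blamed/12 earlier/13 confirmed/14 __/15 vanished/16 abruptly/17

The marked gap is the subject of "vanished".
Its filler is the fronted wh-phrase "who", at word 1.
(The other dependency links word 7 to a gap after word 12.)

1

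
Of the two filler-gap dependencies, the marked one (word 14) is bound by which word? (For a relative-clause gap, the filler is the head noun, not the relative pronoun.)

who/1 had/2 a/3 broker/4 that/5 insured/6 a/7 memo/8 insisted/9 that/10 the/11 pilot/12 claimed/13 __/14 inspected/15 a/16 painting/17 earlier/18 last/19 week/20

1

The marked gap is the subject of "inspected".
Its filler is the fronted wh-phrase "who", at word 1.
(The other dependency links word 4 to a gap after word 5.)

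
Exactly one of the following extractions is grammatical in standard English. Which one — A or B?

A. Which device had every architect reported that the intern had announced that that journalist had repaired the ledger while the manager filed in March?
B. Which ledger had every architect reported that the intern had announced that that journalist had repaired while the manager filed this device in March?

B

In A, the wh-phrase is extracted from inside an adjunct island (introduced by "while"), which blocks movement.
In B, the extraction path crosses only that-complement boundaries, which are transparent.
So B is grammatical.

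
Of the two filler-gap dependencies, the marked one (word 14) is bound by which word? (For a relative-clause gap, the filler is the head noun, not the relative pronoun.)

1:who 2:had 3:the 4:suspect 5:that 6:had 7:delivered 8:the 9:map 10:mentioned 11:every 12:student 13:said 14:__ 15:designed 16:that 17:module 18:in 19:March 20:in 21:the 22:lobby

The marked gap is the subject of "designed".
Its filler is the fronted wh-phrase "who", at word 1.
(The other dependency links word 4 to a gap after word 5.)

1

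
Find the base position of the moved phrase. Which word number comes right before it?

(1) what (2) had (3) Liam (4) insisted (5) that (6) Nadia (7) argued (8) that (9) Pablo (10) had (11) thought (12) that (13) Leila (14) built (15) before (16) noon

The displaced element is "what" (word 1).
It is linked across 3 clause boundaries (that → that → that).
It functions as the direct object of "built", so the gap sits immediately after word 14 ("built").
Base order: Liam had insisted that Nadia argued that Pablo had thought that Leila built what before noon.

14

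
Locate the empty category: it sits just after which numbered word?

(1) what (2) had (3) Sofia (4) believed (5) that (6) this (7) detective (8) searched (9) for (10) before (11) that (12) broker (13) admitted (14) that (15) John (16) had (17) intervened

The displaced element is "what" (word 1).
It is linked across 1 clause boundary (that).
It functions as the object of the preposition "for" of "searched", so the gap sits immediately after word 9 ("for").
Base order: Sofia had believed that this detective searched for what before that broker admitted that John had intervened.

9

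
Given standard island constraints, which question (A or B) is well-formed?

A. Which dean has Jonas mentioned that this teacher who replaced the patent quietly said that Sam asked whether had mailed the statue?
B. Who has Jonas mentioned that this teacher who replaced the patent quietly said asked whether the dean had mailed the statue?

In A, the wh-phrase is extracted from inside a wh-island (introduced by "whether"), which blocks movement.
In B, the extraction path crosses only that-complement boundaries, which are transparent.
So B is grammatical.

B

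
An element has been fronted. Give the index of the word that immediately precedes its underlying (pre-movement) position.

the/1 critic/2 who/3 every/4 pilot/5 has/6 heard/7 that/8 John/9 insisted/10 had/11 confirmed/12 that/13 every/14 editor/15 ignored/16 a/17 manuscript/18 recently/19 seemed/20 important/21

The displaced element is "the critic" (word 2).
It is linked across 2 clause boundaries (that → Ø).
It functions as the subject of "confirmed", so the gap sits immediately after word 10 ("insisted").
Base order: Every pilot has heard that John insisted that the critic had confirmed that every editor ignored a manuscript recently.

10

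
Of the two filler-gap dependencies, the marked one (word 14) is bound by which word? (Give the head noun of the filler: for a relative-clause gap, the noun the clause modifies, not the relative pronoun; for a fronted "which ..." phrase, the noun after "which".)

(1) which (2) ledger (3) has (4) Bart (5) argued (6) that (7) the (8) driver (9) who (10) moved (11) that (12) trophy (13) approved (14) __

The marked gap is the direct object of "approved".
Its filler is the fronted wh-phrase "which ledger", at word 2.
(The other dependency links word 8 to a gap after word 9.)

2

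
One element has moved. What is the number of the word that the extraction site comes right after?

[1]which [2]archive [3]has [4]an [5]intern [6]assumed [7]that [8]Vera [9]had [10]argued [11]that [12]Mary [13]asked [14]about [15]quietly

14

The displaced element is "which archive" (word 2).
It is linked across 2 clause boundaries (that → that).
It functions as the object of the preposition "about" of "asked", so the gap sits immediately after word 14 ("about").
Base order: An intern has assumed that Vera had argued that Mary asked about which archive quietly.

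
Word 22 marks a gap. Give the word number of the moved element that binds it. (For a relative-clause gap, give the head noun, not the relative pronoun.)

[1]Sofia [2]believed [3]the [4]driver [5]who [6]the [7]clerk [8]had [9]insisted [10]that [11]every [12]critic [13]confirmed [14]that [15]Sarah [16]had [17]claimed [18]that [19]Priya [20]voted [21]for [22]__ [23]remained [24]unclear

The gap at 22 is the prepositional object of "voted", inside a relative clause.
The relative pronoun is "who" (word 5); it is bound by the head noun immediately before it.
Its filler is the head noun "driver", at word 4.

4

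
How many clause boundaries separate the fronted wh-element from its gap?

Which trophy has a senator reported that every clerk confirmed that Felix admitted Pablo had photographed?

"which trophy" is extracted from the object of "photographed".
Boundaries crossed, outermost first: [that], [that], [Ø] — 3 in total.

3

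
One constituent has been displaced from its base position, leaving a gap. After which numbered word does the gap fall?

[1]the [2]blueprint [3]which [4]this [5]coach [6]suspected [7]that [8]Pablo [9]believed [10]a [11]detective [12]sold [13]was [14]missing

The displaced element is "the blueprint" (word 2).
It is linked across 2 clause boundaries (that → Ø).
It functions as the direct object of "sold", so the gap sits immediately after word 12 ("sold").
Base order: This coach suspected that Pablo believed a detective sold the blueprint.

12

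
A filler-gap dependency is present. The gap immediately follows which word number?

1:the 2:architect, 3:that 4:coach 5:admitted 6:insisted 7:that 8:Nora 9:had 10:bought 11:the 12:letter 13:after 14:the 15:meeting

The displaced element is "the architect" (word 2).
It is linked across 1 clause boundary (Ø).
It functions as the subject of "insisted", so the gap sits immediately after word 5 ("admitted").
Base order: That coach admitted the architect insisted that Nora had bought the letter after the meeting.

5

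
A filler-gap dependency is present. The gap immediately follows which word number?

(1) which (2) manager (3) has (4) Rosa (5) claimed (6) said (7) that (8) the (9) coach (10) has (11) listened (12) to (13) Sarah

5

The displaced element is "which manager" (word 2).
It is linked across 1 clause boundary (Ø).
It functions as the subject of "said", so the gap sits immediately after word 5 ("claimed").
Base order: Rosa has claimed that which manager said that the coach has listened to Sarah.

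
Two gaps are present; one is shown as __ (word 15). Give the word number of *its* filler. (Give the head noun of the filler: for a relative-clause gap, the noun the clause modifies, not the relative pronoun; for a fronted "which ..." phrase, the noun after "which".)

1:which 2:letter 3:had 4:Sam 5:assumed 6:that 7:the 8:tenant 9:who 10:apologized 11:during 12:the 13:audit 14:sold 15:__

2

The marked gap is the direct object of "sold".
Its filler is the fronted wh-phrase "which letter", at word 2.
(The other dependency links word 8 to a gap after word 9.)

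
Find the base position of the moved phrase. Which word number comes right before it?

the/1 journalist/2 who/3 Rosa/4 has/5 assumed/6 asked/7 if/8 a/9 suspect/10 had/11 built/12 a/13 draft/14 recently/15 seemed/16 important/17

The displaced element is "the journalist" (word 2).
It is linked across 1 clause boundary (Ø).
It functions as the subject of "asked", so the gap sits immediately after word 6 ("assumed").
Base order: Rosa has assumed that the journalist asked if a suspect had built a draft recently.

6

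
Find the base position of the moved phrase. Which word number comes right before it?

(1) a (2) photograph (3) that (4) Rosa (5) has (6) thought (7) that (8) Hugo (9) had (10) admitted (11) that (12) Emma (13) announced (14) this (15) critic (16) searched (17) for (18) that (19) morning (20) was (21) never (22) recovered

The displaced element is "a photograph" (word 2).
It is linked across 3 clause boundaries (that → that → Ø).
It functions as the object of the preposition "for" of "searched", so the gap sits immediately after word 17 ("for").
Base order: Rosa has thought that Hugo had admitted that Emma announced this critic searched for a photograph that morning.

17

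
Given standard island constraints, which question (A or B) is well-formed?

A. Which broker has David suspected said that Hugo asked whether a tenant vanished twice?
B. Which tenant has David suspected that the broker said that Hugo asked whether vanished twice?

In B, the wh-phrase is extracted from inside a wh-island (introduced by "whether"), which blocks movement.
In A, the extraction path crosses only that-complement boundaries, which are transparent.
So A is grammatical.

A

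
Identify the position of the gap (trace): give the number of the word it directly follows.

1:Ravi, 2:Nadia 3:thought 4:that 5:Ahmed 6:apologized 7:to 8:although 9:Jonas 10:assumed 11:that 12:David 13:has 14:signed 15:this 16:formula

The displaced element is "Ravi" (word 1).
It is linked across 1 clause boundary (that).
It functions as the object of the preposition "to" of "apologized", so the gap sits immediately after word 7 ("to").
Base order: Nadia thought that Ahmed apologized to Ravi although Jonas assumed that David has signed this formula.

7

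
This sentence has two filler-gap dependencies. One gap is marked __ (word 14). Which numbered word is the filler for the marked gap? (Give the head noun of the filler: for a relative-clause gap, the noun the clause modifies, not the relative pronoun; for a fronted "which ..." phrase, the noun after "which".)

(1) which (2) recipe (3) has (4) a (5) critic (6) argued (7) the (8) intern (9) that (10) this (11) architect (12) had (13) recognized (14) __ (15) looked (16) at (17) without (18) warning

8

The marked gap is inside the relative clause, the direct object of "recognized".
Its filler is the head noun "intern" (via "that"), at word 8.
(The other dependency links word 2 to a gap after word 16.)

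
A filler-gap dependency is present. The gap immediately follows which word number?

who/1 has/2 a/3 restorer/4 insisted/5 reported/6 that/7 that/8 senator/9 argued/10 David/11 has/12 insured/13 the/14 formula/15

5

The displaced element is "who" (word 1).
It is linked across 1 clause boundary (Ø).
It functions as the subject of "reported", so the gap sits immediately after word 5 ("insisted").
Base order: A restorer has insisted that who reported that that senator argued David has insured the formula.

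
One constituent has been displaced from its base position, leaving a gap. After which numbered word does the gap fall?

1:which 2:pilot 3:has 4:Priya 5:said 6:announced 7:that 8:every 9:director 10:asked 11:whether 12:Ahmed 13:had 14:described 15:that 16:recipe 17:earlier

The displaced element is "which pilot" (word 2).
It is linked across 1 clause boundary (Ø).
It functions as the subject of "announced", so the gap sits immediately after word 5 ("said").
Base order: Priya has said that which pilot announced that every director asked whether Ahmed had described that recipe earlier.

5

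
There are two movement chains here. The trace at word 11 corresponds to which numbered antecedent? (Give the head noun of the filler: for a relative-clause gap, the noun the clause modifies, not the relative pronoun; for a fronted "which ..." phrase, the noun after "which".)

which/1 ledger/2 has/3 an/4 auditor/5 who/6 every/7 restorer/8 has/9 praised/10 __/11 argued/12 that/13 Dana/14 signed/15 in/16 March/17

5

The marked gap is inside the relative clause, the direct object of "praised".
Its filler is the head noun "auditor" (via "who"), at word 5.
(The other dependency links word 2 to a gap after word 15.)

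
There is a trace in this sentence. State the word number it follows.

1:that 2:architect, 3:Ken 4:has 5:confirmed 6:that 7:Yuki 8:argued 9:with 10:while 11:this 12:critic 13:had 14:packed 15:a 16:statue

The displaced element is "that architect" (word 2).
It is linked across 1 clause boundary (that).
It functions as the object of the preposition "with" of "argued", so the gap sits immediately after word 9 ("with").
Base order: Ken has confirmed that Yuki argued with that architect while this critic had packed a statue.

9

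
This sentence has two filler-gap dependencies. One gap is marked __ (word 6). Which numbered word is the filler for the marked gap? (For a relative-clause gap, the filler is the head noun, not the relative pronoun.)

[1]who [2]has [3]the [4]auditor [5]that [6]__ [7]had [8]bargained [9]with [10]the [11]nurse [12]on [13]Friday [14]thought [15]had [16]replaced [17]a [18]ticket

4

The marked gap is inside the relative clause, the subject of "bargained".
Its filler is the head noun "auditor" (via "that"), at word 4.
(The other dependency links word 1 to a gap after word 14.)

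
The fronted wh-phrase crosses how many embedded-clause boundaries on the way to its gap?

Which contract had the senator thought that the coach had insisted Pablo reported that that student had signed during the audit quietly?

"which contract" is extracted from the object of "signed".
Boundaries crossed, outermost first: [that], [Ø], [that] — 3 in total.

3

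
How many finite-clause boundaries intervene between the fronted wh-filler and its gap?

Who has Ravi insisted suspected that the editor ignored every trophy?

"who" is extracted from the subject of "suspected".
Boundaries crossed, outermost first: [Ø] — 1 in total.

1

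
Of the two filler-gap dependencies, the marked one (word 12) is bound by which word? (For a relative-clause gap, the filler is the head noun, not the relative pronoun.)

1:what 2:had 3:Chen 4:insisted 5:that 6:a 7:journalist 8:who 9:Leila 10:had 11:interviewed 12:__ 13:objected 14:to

7

The marked gap is inside the relative clause, the direct object of "interviewed".
Its filler is the head noun "journalist" (via "who"), at word 7.
(The other dependency links word 1 to a gap after word 14.)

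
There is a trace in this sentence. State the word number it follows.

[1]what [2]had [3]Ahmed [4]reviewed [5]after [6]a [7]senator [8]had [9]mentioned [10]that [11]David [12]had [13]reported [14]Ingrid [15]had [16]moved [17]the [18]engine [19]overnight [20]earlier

4

The displaced element is "what" (word 1).
It functions as the direct object of "reviewed", so the gap sits immediately after word 4 ("reviewed").
Base order: Ahmed had reviewed what after a senator had mentioned that David had reported Ingrid had moved the engine overnight earlier.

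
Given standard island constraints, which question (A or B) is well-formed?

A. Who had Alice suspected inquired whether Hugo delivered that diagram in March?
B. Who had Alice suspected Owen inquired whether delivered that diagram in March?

In B, the wh-phrase is extracted from inside a wh-island (introduced by "whether"), which blocks movement.
In A, the extraction path crosses only that-complement boundaries, which are transparent.
So A is grammatical.

A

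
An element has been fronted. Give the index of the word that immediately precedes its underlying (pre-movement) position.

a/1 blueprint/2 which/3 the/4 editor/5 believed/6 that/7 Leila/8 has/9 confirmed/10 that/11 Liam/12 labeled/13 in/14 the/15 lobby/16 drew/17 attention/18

The displaced element is "a blueprint" (word 2).
It is linked across 2 clause boundaries (that → that).
It functions as the direct object of "labeled", so the gap sits immediately after word 13 ("labeled").
Base order: The editor believed that Leila has confirmed that Liam labeled a blueprint in the lobby.

13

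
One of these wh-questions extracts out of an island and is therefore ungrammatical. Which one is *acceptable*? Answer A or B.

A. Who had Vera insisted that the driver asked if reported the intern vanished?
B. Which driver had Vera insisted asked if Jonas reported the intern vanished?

In A, the wh-phrase is extracted from inside a wh-island (introduced by "if"), which blocks movement.
In B, the extraction path crosses only that-complement boundaries, which are transparent.
So B is grammatical.

B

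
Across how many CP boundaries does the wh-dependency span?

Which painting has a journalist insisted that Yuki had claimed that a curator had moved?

2

"which painting" is extracted from the object of "moved".
Boundaries crossed, outermost first: [that], [that] — 2 in total.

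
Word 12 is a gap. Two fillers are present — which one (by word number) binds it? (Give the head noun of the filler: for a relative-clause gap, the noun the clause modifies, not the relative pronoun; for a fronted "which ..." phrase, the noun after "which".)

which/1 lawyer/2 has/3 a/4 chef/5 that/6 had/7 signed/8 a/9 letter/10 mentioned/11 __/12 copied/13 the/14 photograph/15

The marked gap is the subject of "copied".
Its filler is the fronted wh-phrase "which lawyer", at word 2.
(The other dependency links word 5 to a gap after word 6.)

2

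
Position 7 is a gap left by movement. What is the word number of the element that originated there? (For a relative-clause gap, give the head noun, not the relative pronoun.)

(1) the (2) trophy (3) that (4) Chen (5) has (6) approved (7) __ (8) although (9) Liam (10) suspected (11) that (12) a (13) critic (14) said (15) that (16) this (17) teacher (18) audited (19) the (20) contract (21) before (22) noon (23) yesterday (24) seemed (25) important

2

The gap at 7 is the object of "approved", inside a relative clause.
The relative pronoun is "that" (word 3); it is bound by the head noun immediately before it.
Its filler is the head noun "trophy", at word 2.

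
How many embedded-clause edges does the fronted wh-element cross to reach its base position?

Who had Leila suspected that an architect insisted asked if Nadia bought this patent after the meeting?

2

"who" is extracted from the subject of "asked".
Boundaries crossed, outermost first: [that], [Ø] — 2 in total.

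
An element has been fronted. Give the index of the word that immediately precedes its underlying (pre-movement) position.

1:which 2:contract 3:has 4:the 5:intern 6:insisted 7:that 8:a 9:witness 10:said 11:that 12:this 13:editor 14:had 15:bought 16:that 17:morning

The displaced element is "which contract" (word 2).
It is linked across 2 clause boundaries (that → that).
It functions as the direct object of "bought", so the gap sits immediately after word 15 ("bought").
Base order: The intern has insisted that a witness said that this editor had bought which contract that morning.

15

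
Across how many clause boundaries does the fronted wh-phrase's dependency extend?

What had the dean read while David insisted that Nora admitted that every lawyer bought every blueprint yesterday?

0

"what" originates inside the matrix clause — no clause boundary is crossed.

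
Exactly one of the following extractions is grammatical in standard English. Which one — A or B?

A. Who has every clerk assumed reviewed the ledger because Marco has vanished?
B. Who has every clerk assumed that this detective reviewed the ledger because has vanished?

In B, the wh-phrase is extracted from inside an adjunct island (introduced by "because"), which blocks movement.
In A, the extraction path crosses only that-complement boundaries, which are transparent.
So A is grammatical.

A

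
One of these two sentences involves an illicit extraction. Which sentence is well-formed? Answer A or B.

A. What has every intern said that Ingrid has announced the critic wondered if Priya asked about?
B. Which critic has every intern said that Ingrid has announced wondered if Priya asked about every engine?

In A, the wh-phrase is extracted from inside a wh-island (introduced by "if"), which blocks movement.
In B, the extraction path crosses only that-complement boundaries, which are transparent.
So B is grammatical.

B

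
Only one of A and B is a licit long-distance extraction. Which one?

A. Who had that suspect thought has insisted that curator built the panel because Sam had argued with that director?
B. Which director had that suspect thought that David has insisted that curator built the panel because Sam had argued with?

In B, the wh-phrase is extracted from inside an adjunct island (introduced by "because"), which blocks movement.
In A, the extraction path crosses only that-complement boundaries, which are transparent.
So A is grammatical.

A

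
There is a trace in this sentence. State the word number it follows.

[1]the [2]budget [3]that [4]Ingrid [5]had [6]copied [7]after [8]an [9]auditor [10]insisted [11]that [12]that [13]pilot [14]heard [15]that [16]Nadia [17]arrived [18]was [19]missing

The displaced element is "the budget" (word 2).
It functions as the direct object of "copied", so the gap sits immediately after word 6 ("copied").
Base order: Ingrid had copied the budget after an auditor insisted that that pilot heard that Nadia arrived.

6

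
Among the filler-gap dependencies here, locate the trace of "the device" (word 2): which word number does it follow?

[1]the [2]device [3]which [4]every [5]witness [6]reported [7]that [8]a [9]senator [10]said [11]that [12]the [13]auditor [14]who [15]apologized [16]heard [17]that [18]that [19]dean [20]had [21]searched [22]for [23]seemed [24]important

22

The displaced element is "the device" (word 2).
It is linked across 3 clause boundaries (that → that → that).
It functions as the object of the preposition "for" of "searched", so the gap sits immediately after word 22 ("for").
Base order: Every witness reported that a senator said that the auditor who apologized heard that that dean had searched for the device.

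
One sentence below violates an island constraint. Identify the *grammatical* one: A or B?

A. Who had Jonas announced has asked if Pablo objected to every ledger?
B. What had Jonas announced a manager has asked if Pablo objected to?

In B, the wh-phrase is extracted from inside a wh-island (introduced by "if"), which blocks movement.
In A, the extraction path crosses only that-complement boundaries, which are transparent.
So A is grammatical.

A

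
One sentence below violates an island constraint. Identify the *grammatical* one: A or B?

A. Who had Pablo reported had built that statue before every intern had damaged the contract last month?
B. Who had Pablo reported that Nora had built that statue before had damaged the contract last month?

In B, the wh-phrase is extracted from inside an adjunct island (introduced by "before"), which blocks movement.
In A, the extraction path crosses only that-complement boundaries, which are transparent.
So A is grammatical.

A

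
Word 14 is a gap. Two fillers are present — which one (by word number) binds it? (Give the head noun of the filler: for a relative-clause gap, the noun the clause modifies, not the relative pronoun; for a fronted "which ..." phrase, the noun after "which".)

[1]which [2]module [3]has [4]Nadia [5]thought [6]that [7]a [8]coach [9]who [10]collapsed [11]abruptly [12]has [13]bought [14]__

2

The marked gap is the direct object of "bought".
Its filler is the fronted wh-phrase "which module", at word 2.
(The other dependency links word 8 to a gap after word 9.)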